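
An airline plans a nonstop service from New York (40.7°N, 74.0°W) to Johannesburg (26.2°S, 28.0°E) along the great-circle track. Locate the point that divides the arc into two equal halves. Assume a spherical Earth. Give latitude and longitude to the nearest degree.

The haversine formula gives a central angle δ ≈ 2.015 rad (115.4°) between the endpoints.
Interpolate at f = 1/2 with slerp weights a = sin((1−f)δ)/sin δ ≈ 0.936, b = sin(fδ)/sin δ ≈ 0.936.
p = a·p₁ + b·p₂ ≈ (0.937, -0.288, 0.197); φ = arcsin(p_z) ≈ 11.37°, λ = atan2(p_y, p_x) ≈ -17.07°.

≈ 11°N, 17°W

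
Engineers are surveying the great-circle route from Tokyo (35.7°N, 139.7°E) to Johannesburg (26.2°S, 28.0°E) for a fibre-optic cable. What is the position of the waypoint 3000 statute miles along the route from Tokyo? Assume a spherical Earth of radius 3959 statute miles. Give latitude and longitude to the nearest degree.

Convert each endpoint to a unit vector on the sphere (x = cos φ cos λ, y = cos φ sin λ, z = sin φ).
The central angle between the endpoints is δ = arccos(p₁·p₂) ≈ 2.126 rad (121.8°). The total great-circle distance is δ·R ≈ 2.126 × 3959 ≈ 8417 mi, so the target fraction is f = 3000/8417 ≈ 0.356.
Interpolate at f ≈ 0.356 with slerp weights a = sin((1−f)δ)/sin δ ≈ 1.153, b = sin(fδ)/sin δ ≈ 0.809.
p = a·p₁ + b·p₂ ≈ (-0.073, 0.946, 0.316); φ = arcsin(p_z) ≈ 18.39°, λ = atan2(p_y, p_x) ≈ 94.42°.

≈ 18°N, 94°E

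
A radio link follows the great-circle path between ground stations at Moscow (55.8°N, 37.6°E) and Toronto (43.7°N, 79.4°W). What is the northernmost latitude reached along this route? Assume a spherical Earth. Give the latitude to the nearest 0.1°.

The great circle lies in the plane with unit normal n̂ = (p₁ × p₂)/|p₁ × p₂|.
Here n̂_z ≈ -0.393; the vertex latitude is φ_max = arccos|n̂_z| ≈ 66.9°.
Check via Clairaut: cos φ_max = |cos φ₁| · sin C = cos(55.8°)·sin(44.3°) ≈ 0.393, again giving ≈ 66.9°.

≈ 66.9°N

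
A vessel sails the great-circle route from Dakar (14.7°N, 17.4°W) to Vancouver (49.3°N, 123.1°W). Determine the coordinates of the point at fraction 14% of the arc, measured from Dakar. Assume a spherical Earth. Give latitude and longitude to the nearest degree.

Write both endpoints as unit vectors p₁, p₂ with components (cos φ cos λ, cos φ sin λ, sin φ).
The central angle between the endpoints is δ = arccos(p₁·p₂) ≈ 1.549 rad (88.8°).
Interpolate at f = 0.14 with slerp weights a = sin((1−f)δ)/sin δ ≈ 0.972, b = sin(fδ)/sin δ ≈ 0.215.
p = a·p₁ + b·p₂ ≈ (0.820, -0.399, 0.410); φ = arcsin(p_z) ≈ 24.19°, λ = atan2(p_y, p_x) ≈ -25.92°.

≈ (24°N, 26°W)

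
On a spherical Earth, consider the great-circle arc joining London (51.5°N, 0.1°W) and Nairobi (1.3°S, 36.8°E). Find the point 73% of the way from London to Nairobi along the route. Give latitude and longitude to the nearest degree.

Write both endpoints as unit vectors p₁, p₂ with components (cos φ cos λ, cos φ sin λ, sin φ).
The central angle between the endpoints is δ = arccos(p₁·p₂) ≈ 1.070 rad (61.3°).
Interpolate at f = 0.73 with slerp weights a = sin((1−f)δ)/sin δ ≈ 0.325, b = sin(fδ)/sin δ ≈ 0.803.
p = a·p₁ + b·p₂ ≈ (0.845, 0.480, 0.236); φ = arcsin(p_z) ≈ 13.65°, λ = atan2(p_y, p_x) ≈ 29.62°.

≈ 14°N, 30°E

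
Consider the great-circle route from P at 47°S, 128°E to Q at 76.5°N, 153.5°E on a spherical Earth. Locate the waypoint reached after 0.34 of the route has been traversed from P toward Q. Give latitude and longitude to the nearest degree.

≈ 5°S, 133°E

From cos δ = sin φ₁ sin φ₂ + cos φ₁ cos φ₂ cos Δλ, the central angle is δ ≈ 2.174 rad (124.6°).
Interpolate at f = 0.34 with slerp weights a = sin((1−f)δ)/sin δ ≈ 1.203, b = sin(fδ)/sin δ ≈ 0.818.
p = a·p₁ + b·p₂ ≈ (-0.676, 0.732, -0.084); φ = arcsin(p_z) ≈ -4.84°, λ = atan2(p_y, p_x) ≈ 132.73°.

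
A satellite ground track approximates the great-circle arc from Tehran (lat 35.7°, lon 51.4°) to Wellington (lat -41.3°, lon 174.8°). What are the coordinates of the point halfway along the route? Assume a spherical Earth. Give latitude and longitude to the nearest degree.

Convert each endpoint to a unit vector on the sphere (x = cos φ cos λ, y = cos φ sin λ, z = sin φ).
The central angle between the endpoints is δ = arccos(p₁·p₂) ≈ 2.376 rad (136.1°).
Interpolate at f = 1/2 with slerp weights a = sin((1−f)δ)/sin δ ≈ 1.339, b = sin(fδ)/sin δ ≈ 1.339.
p = a·p₁ + b·p₂ ≈ (-0.323, 0.941, -0.102); φ = arcsin(p_z) ≈ -5.87°, λ = atan2(p_y, p_x) ≈ 108.97°.

≈ lat -6°, lon 109°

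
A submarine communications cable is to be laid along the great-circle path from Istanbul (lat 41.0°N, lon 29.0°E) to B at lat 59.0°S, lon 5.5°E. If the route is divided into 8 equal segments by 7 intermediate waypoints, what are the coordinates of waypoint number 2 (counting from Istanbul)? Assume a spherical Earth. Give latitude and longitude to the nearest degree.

From cos δ = sin φ₁ sin φ₂ + cos φ₁ cos φ₂ cos Δλ, the central angle is δ ≈ 1.778 rad (101.9°).
Interpolate at f = 2/8 with slerp weights a = sin((1−f)δ)/sin δ ≈ 0.993, b = sin(fδ)/sin δ ≈ 0.439.
p = a·p₁ + b·p₂ ≈ (0.881, 0.385, 0.275); φ = arcsin(p_z) ≈ 15.96°, λ = atan2(p_y, p_x) ≈ 23.61°.

≈ lat 16°N, lon 24°E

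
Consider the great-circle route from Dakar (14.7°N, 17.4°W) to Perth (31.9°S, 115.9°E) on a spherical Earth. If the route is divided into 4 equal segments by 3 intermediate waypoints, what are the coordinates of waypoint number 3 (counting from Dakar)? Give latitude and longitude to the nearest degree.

Convert each endpoint to a unit vector on the sphere (x = cos φ cos λ, y = cos φ sin λ, z = sin φ).
The central angle between the endpoints is δ = arccos(p₁·p₂) ≈ 2.342 rad (134.2°).
Interpolate at f = 3/4 with slerp weights a = sin((1−f)δ)/sin δ ≈ 0.771, b = sin(fδ)/sin δ ≈ 1.371.
p = a·p₁ + b·p₂ ≈ (0.203, 0.824, -0.529); φ = arcsin(p_z) ≈ -31.93°, λ = atan2(p_y, p_x) ≈ 76.14°.

≈ (32°S, 76°E)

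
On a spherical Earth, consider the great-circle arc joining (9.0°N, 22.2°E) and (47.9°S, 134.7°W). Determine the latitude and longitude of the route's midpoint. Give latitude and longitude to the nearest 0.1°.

≈ (52.2°S, 13.1°W)

Write both endpoints as unit vectors p₁, p₂ with components (cos φ cos λ, cos φ sin λ, sin φ).
The central angle between the endpoints is δ = arccos(p₁·p₂) ≈ 2.382 rad (136.5°).
Interpolate at f = 1/2 with slerp weights a = sin((1−f)δ)/sin δ ≈ 1.349, b = sin(fδ)/sin δ ≈ 1.349.
p = a·p₁ + b·p₂ ≈ (0.597, -0.139, -0.790); φ = arcsin(p_z) ≈ -52.16°, λ = atan2(p_y, p_x) ≈ -13.13°.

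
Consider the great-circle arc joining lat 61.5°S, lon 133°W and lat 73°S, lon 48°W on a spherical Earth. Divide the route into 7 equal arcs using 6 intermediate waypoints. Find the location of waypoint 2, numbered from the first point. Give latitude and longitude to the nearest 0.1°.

Write both endpoints as unit vectors p₁, p₂ with components (cos φ cos λ, cos φ sin λ, sin φ).
The central angle between the endpoints is δ = arccos(p₁·p₂) ≈ 0.550 rad (31.5°).
Interpolate at f = 2/7 with slerp weights a = sin((1−f)δ)/sin δ ≈ 0.732, b = sin(fδ)/sin δ ≈ 0.299.
p = a·p₁ + b·p₂ ≈ (-0.180, -0.321, -0.930); φ = arcsin(p_z) ≈ -68.43°, λ = atan2(p_y, p_x) ≈ -119.28°.

≈ lat 68.4°S, lon 119.3°W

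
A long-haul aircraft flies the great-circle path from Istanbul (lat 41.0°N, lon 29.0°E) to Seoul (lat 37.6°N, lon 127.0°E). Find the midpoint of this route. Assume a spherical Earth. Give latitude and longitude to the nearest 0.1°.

≈ lat 51.3°N, lon 79.6°E

The haversine formula gives a central angle δ ≈ 1.248 rad (71.5°) between the endpoints.
Interpolate at f = 1/2 with slerp weights a = sin((1−f)δ)/sin δ ≈ 0.616, b = sin(fδ)/sin δ ≈ 0.616.
p = a·p₁ + b·p₂ ≈ (0.113, 0.615, 0.780); φ = arcsin(p_z) ≈ 51.28°, λ = atan2(p_y, p_x) ≈ 79.60°.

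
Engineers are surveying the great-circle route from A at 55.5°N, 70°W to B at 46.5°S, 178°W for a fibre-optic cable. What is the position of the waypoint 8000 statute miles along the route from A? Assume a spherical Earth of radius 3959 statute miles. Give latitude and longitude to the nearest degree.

Convert each endpoint to a unit vector on the sphere (x = cos φ cos λ, y = cos φ sin λ, z = sin φ).
The central angle between the endpoints is δ = arccos(p₁·p₂) ≈ 2.372 rad (135.9°). The total great-circle distance is δ·R ≈ 2.372 × 3959 ≈ 9391 mi, so the target fraction is f = 8000/9391 ≈ 0.852.
Interpolate at f ≈ 0.852 with slerp weights a = sin((1−f)δ)/sin δ ≈ 0.495, b = sin(fδ)/sin δ ≈ 1.294.
p = a·p₁ + b·p₂ ≈ (-0.795, -0.294, -0.531); φ = arcsin(p_z) ≈ -32.08°, λ = atan2(p_y, p_x) ≈ -159.67°.

≈ 32°S, 160°W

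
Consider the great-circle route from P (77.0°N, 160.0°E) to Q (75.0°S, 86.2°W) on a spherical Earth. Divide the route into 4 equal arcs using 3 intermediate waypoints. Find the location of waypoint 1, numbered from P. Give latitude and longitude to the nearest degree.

Write both endpoints as unit vectors p₁, p₂ with components (cos φ cos λ, cos φ sin λ, sin φ).
The central angle between the endpoints is δ = arccos(p₁·p₂) ≈ 2.875 rad (164.7°).
Interpolate at f = 1/4 with slerp weights a = sin((1−f)δ)/sin δ ≈ 3.163, b = sin(fδ)/sin δ ≈ 2.499.
p = a·p₁ + b·p₂ ≈ (-0.626, -0.402, 0.668); φ = arcsin(p_z) ≈ 41.94°, λ = atan2(p_y, p_x) ≈ -147.29°.

≈ (42°N, 147°W)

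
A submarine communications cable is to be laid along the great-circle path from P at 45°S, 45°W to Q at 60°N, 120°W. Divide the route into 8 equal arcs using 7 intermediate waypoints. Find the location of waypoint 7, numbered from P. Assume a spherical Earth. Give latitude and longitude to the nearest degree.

≈ 49°N, 101°W

Write both endpoints as unit vectors p₁, p₂ with components (cos φ cos λ, cos φ sin λ, sin φ).
The central angle between the endpoints is δ = arccos(p₁·p₂) ≈ 2.119 rad (121.4°).
Interpolate at f = 7/8 with slerp weights a = sin((1−f)δ)/sin δ ≈ 0.307, b = sin(fδ)/sin δ ≈ 1.125.
p = a·p₁ + b·p₂ ≈ (-0.128, -0.640, 0.757); φ = arcsin(p_z) ≈ 49.23°, λ = atan2(p_y, p_x) ≈ -101.29°.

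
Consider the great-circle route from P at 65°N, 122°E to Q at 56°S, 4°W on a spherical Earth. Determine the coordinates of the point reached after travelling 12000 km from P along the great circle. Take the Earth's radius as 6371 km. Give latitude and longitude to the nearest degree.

≈ 19°S, 30°E

Convert each endpoint to a unit vector on the sphere (x = cos φ cos λ, y = cos φ sin λ, z = sin φ).
The central angle between the endpoints is δ = arccos(p₁·p₂) ≈ 2.669 rad (152.9°). The total great-circle distance is δ·R ≈ 2.669 × 6371 ≈ 17003 km, so the target fraction is f = 12000/17003 ≈ 0.706.
Interpolate at f ≈ 0.706 with slerp weights a = sin((1−f)δ)/sin δ ≈ 1.552, b = sin(fδ)/sin δ ≈ 2.089.
p = a·p₁ + b·p₂ ≈ (0.818, 0.475, -0.325); φ = arcsin(p_z) ≈ -18.98°, λ = atan2(p_y, p_x) ≈ 30.14°.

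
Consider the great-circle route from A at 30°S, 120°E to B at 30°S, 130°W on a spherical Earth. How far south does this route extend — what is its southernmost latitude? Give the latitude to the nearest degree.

The great circle lies in the plane with unit normal n̂ = (p₁ × p₂)/|p₁ × p₂|.
Here n̂_z ≈ +0.705; the vertex latitude is φ_max = arccos|n̂_z| ≈ 45.2°.

≈ 45°S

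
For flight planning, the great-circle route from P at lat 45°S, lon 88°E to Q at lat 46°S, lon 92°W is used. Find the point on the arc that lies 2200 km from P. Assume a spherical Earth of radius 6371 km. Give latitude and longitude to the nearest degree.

≈ lat 65°S, lon 88°E

The haversine formula gives a central angle δ ≈ 1.553 rad (89.0°) between the endpoints. The total great-circle distance is δ·R ≈ 1.553 × 6371 ≈ 9896 km, so the target fraction is f = 2200/9896 ≈ 0.222.
Interpolate at f ≈ 0.222 with slerp weights a = sin((1−f)δ)/sin δ ≈ 0.935, b = sin(fδ)/sin δ ≈ 0.339.
p = a·p₁ + b·p₂ ≈ (0.015, 0.426, -0.905); φ = arcsin(p_z) ≈ -64.79°, λ = atan2(p_y, p_x) ≈ 88.00°.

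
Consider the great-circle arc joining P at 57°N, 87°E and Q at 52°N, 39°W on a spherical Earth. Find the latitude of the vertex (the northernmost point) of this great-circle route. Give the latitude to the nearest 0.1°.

The great circle lies in the plane with unit normal n̂ = (p₁ × p₂)/|p₁ × p₂|.
Here n̂_z ≈ -0.306; the vertex latitude is φ_max = arccos|n̂_z| ≈ 72.2°.
Check via Clairaut: cos φ_max = |cos φ₁| · sin C = cos(57.0°)·sin(34.2°) ≈ 0.306, again giving ≈ 72.2°.

≈ 72.2°N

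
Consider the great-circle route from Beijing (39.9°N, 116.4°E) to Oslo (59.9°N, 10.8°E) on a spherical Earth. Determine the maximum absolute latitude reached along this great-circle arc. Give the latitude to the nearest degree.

≈ 65°N

The great circle lies in the plane with unit normal n̂ = (p₁ × p₂)/|p₁ × p₂|.
Here n̂_z ≈ -0.415; the vertex latitude is φ_max = arccos|n̂_z| ≈ 65.5°.
Check via Clairaut: cos φ_max = |cos φ₁| · sin C = cos(39.9°)·sin(32.8°) ≈ 0.415, again giving ≈ 65.5°.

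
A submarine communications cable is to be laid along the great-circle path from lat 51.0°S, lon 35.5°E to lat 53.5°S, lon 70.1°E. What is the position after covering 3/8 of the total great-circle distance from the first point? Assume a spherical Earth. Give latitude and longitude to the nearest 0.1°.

Write both endpoints as unit vectors p₁, p₂ with components (cos φ cos λ, cos φ sin λ, sin φ).
The central angle between the endpoints is δ = arccos(p₁·p₂) ≈ 0.369 rad (21.1°).
Interpolate at f = 3/8 with slerp weights a = sin((1−f)δ)/sin δ ≈ 0.634, b = sin(fδ)/sin δ ≈ 0.382.
p = a·p₁ + b·p₂ ≈ (0.402, 0.445, -0.800); φ = arcsin(p_z) ≈ -53.12°, λ = atan2(p_y, p_x) ≈ 47.93°.

≈ lat 53.1°S, lon 47.9°E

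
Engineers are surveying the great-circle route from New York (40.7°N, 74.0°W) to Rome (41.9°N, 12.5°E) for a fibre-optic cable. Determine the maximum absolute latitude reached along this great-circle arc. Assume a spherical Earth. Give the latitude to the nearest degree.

The great circle lies in the plane with unit normal n̂ = (p₁ × p₂)/|p₁ × p₂|.
Here n̂_z ≈ +0.638; the vertex latitude is φ_max = arccos|n̂_z| ≈ 50.4°.
Check via Clairaut: cos φ_max = |cos φ₁| · sin C = cos(40.7°)·sin(57.3°) ≈ 0.638, again giving ≈ 50.4°.

≈ 50°N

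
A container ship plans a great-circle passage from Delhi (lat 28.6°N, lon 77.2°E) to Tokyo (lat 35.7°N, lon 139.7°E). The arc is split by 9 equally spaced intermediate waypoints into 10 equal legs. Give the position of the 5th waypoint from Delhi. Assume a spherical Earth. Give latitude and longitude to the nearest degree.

Write both endpoints as unit vectors p₁, p₂ with components (cos φ cos λ, cos φ sin λ, sin φ).
The central angle between the endpoints is δ = arccos(p₁·p₂) ≈ 0.917 rad (52.5°).
Interpolate at f = 5/10 with slerp weights a = sin((1−f)δ)/sin δ ≈ 0.558, b = sin(fδ)/sin δ ≈ 0.558.
p = a·p₁ + b·p₂ ≈ (-0.237, 0.770, 0.592); φ = arcsin(p_z) ≈ 36.31°, λ = atan2(p_y, p_x) ≈ 107.09°.

≈ lat 36°N, lon 107°E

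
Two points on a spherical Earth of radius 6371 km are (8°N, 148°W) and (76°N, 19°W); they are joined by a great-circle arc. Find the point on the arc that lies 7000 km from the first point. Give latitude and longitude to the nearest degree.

From cos δ = sin φ₁ sin φ₂ + cos φ₁ cos φ₂ cos Δλ, the central angle is δ ≈ 1.587 rad (90.9°). The total great-circle distance is δ·R ≈ 1.587 × 6371 ≈ 10108 km, so the target fraction is f = 7000/10108 ≈ 0.693.
Interpolate at f ≈ 0.693 with slerp weights a = sin((1−f)δ)/sin δ ≈ 0.469, b = sin(fδ)/sin δ ≈ 0.891.
p = a·p₁ + b·p₂ ≈ (-0.190, -0.316, 0.930); φ = arcsin(p_z) ≈ 68.36°, λ = atan2(p_y, p_x) ≈ -120.99°.

≈ (68°N, 121°W)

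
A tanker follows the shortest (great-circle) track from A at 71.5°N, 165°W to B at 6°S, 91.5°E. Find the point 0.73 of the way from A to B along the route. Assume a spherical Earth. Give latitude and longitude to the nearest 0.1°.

Write both endpoints as unit vectors p₁, p₂ with components (cos φ cos λ, cos φ sin λ, sin φ).
The central angle between the endpoints is δ = arccos(p₁·p₂) ≈ 1.744 rad (100.0°).
Interpolate at f = 0.73 with slerp weights a = sin((1−f)δ)/sin δ ≈ 0.461, b = sin(fδ)/sin δ ≈ 0.971.
p = a·p₁ + b·p₂ ≈ (-0.166, 0.927, 0.335); φ = arcsin(p_z) ≈ 19.60°, λ = atan2(p_y, p_x) ≈ 100.18°.

≈ 19.6°N, 100.2°E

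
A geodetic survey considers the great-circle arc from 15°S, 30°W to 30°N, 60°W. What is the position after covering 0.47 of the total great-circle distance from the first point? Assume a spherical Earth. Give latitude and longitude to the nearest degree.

From cos δ = sin φ₁ sin φ₂ + cos φ₁ cos φ₂ cos Δλ, the central angle is δ ≈ 0.933 rad (53.5°).
Interpolate at f = 0.47 with slerp weights a = sin((1−f)δ)/sin δ ≈ 0.591, b = sin(fδ)/sin δ ≈ 0.529.
p = a·p₁ + b·p₂ ≈ (0.723, -0.682, 0.111); φ = arcsin(p_z) ≈ 6.39°, λ = atan2(p_y, p_x) ≈ -43.31°.

≈ 6°N, 43°W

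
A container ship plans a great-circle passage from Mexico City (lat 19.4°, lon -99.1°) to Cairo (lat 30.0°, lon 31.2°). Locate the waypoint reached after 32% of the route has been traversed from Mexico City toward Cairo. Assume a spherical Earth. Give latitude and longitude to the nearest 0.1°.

≈ lat 41.1°, lon -65.9°

From cos δ = sin φ₁ sin φ₂ + cos φ₁ cos φ₂ cos Δλ, the central angle is δ ≈ 1.941 rad (111.2°).
Interpolate at f = 0.32 with slerp weights a = sin((1−f)δ)/sin δ ≈ 1.039, b = sin(fδ)/sin δ ≈ 0.624.
p = a·p₁ + b·p₂ ≈ (0.308, -0.688, 0.657); φ = arcsin(p_z) ≈ 41.11°, λ = atan2(p_y, p_x) ≈ -65.91°.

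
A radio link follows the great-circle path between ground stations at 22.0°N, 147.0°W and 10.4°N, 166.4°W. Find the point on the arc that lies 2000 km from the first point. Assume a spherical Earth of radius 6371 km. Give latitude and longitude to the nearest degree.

Write both endpoints as unit vectors p₁, p₂ with components (cos φ cos λ, cos φ sin λ, sin φ).
The central angle between the endpoints is δ = arccos(p₁·p₂) ≈ 0.382 rad (21.9°). The total great-circle distance is δ·R ≈ 0.382 × 6371 ≈ 2436 km, so the target fraction is f = 2000/2436 ≈ 0.821.
Interpolate at f ≈ 0.821 with slerp weights a = sin((1−f)δ)/sin δ ≈ 0.183, b = sin(fδ)/sin δ ≈ 0.828.
p = a·p₁ + b·p₂ ≈ (-0.934, -0.284, 0.218); φ = arcsin(p_z) ≈ 12.59°, λ = atan2(p_y, p_x) ≈ -163.09°.

≈ 13°N, 163°W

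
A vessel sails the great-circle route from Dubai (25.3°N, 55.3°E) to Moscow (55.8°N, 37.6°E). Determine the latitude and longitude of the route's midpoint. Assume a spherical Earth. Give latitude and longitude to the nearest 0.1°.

Write both endpoints as unit vectors p₁, p₂ with components (cos φ cos λ, cos φ sin λ, sin φ).
The central angle between the endpoints is δ = arccos(p₁·p₂) ≈ 0.578 rad (33.1°).
Interpolate at f = 1/2 with slerp weights a = sin((1−f)δ)/sin δ ≈ 0.522, b = sin(fδ)/sin δ ≈ 0.522.
p = a·p₁ + b·p₂ ≈ (0.501, 0.567, 0.654); φ = arcsin(p_z) ≈ 40.87°, λ = atan2(p_y, p_x) ≈ 48.53°.

≈ 40.9°N, 48.5°E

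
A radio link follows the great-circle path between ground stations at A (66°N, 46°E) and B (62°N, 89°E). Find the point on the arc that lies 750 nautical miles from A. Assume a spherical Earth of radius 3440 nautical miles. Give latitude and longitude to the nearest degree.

≈ (65°N, 76°E)

Write both endpoints as unit vectors p₁, p₂ with components (cos φ cos λ, cos φ sin λ, sin φ).
The central angle between the endpoints is δ = arccos(p₁·p₂) ≈ 0.329 rad (18.9°). The total great-circle distance is δ·R ≈ 0.329 × 3440 ≈ 1133 nmi, so the target fraction is f = 750/1133 ≈ 0.662.
Interpolate at f ≈ 0.662 with slerp weights a = sin((1−f)δ)/sin δ ≈ 0.343, b = sin(fδ)/sin δ ≈ 0.669.
p = a·p₁ + b·p₂ ≈ (0.103, 0.414, 0.904); φ = arcsin(p_z) ≈ 64.73°, λ = atan2(p_y, p_x) ≈ 76.11°.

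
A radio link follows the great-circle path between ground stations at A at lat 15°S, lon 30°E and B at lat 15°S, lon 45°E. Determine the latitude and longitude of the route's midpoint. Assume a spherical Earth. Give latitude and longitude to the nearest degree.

Convert each endpoint to a unit vector on the sphere (x = cos φ cos λ, y = cos φ sin λ, z = sin φ).
The central angle between the endpoints is δ = arccos(p₁·p₂) ≈ 0.253 rad (14.5°).
Interpolate at f = 1/2 with slerp weights a = sin((1−f)δ)/sin δ ≈ 0.504, b = sin(fδ)/sin δ ≈ 0.504.
p = a·p₁ + b·p₂ ≈ (0.766, 0.588, -0.261); φ = arcsin(p_z) ≈ -15.12°, λ = atan2(p_y, p_x) ≈ 37.50°.

≈ lat 15°S, lon 37°E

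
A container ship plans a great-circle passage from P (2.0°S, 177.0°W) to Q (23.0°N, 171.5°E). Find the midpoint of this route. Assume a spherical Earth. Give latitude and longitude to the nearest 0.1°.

The haversine formula gives a central angle δ ≈ 0.478 rad (27.4°) between the endpoints.
Interpolate at f = 1/2 with slerp weights a = sin((1−f)δ)/sin δ ≈ 0.515, b = sin(fδ)/sin δ ≈ 0.515.
p = a·p₁ + b·p₂ ≈ (-0.982, 0.043, 0.183); φ = arcsin(p_z) ≈ 10.55°, λ = atan2(p_y, p_x) ≈ 177.49°.

≈ (10.6°N, 177.5°E)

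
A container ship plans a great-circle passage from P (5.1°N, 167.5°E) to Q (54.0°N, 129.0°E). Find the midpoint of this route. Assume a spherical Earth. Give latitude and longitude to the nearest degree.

≈ (31°N, 153°E)

Convert each endpoint to a unit vector on the sphere (x = cos φ cos λ, y = cos φ sin λ, z = sin φ).
The central angle between the endpoints is δ = arccos(p₁·p₂) ≈ 1.012 rad (58.0°).
Interpolate at f = 1/2 with slerp weights a = sin((1−f)δ)/sin δ ≈ 0.572, b = sin(fδ)/sin δ ≈ 0.572.
p = a·p₁ + b·p₂ ≈ (-0.767, 0.384, 0.513); φ = arcsin(p_z) ≈ 30.88°, λ = atan2(p_y, p_x) ≈ 153.39°.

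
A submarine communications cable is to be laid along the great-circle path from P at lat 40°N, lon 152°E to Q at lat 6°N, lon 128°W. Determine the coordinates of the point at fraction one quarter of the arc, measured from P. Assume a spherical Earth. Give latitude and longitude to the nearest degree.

Convert each endpoint to a unit vector on the sphere (x = cos φ cos λ, y = cos φ sin λ, z = sin φ).
The central angle between the endpoints is δ = arccos(p₁·p₂) ≈ 1.370 rad (78.5°).
Interpolate at f = 1/4 with slerp weights a = sin((1−f)δ)/sin δ ≈ 0.874, b = sin(fδ)/sin δ ≈ 0.343.
p = a·p₁ + b·p₂ ≈ (-0.801, 0.046, 0.597); φ = arcsin(p_z) ≈ 36.68°, λ = atan2(p_y, p_x) ≈ 176.74°.

≈ lat 37°N, lon 177°E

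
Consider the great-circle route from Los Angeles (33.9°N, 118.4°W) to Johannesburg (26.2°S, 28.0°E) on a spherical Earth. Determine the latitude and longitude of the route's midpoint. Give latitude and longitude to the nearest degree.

Write both endpoints as unit vectors p₁, p₂ with components (cos φ cos λ, cos φ sin λ, sin φ).
The central angle between the endpoints is δ = arccos(p₁·p₂) ≈ 2.619 rad (150.1°).
Interpolate at f = 1/2 with slerp weights a = sin((1−f)δ)/sin δ ≈ 1.936, b = sin(fδ)/sin δ ≈ 1.936.
p = a·p₁ + b·p₂ ≈ (0.769, -0.598, 0.225); φ = arcsin(p_z) ≈ 13.00°, λ = atan2(p_y, p_x) ≈ -37.85°.

≈ (13°N, 38°W)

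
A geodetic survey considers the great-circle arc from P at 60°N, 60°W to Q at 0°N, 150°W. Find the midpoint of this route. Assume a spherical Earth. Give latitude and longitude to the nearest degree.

≈ 38°N, 123°W

Write both endpoints as unit vectors p₁, p₂ with components (cos φ cos λ, cos φ sin λ, sin φ).
The central angle between the endpoints is δ = arccos(p₁·p₂) ≈ 1.571 rad (90.0°).
Interpolate at f = 1/2 with slerp weights a = sin((1−f)δ)/sin δ ≈ 0.707, b = sin(fδ)/sin δ ≈ 0.707.
p = a·p₁ + b·p₂ ≈ (-0.436, -0.660, 0.612); φ = arcsin(p_z) ≈ 37.76°, λ = atan2(p_y, p_x) ≈ -123.43°.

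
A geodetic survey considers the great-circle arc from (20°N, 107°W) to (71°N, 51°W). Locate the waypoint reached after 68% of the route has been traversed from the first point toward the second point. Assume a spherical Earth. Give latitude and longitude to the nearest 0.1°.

Write both endpoints as unit vectors p₁, p₂ with components (cos φ cos λ, cos φ sin λ, sin φ).
The central angle between the endpoints is δ = arccos(p₁·p₂) ≈ 1.054 rad (60.4°).
Interpolate at f = 0.68 with slerp weights a = sin((1−f)δ)/sin δ ≈ 0.381, b = sin(fδ)/sin δ ≈ 0.756.
p = a·p₁ + b·p₂ ≈ (0.050, -0.533, 0.845); φ = arcsin(p_z) ≈ 57.62°, λ = atan2(p_y, p_x) ≈ -84.62°.

≈ (57.6°N, 84.6°W)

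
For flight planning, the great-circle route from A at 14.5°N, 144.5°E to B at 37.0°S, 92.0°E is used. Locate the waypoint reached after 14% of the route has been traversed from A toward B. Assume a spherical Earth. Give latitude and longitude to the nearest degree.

≈ 7°N, 138°E

Convert each endpoint to a unit vector on the sphere (x = cos φ cos λ, y = cos φ sin λ, z = sin φ).
The central angle between the endpoints is δ = arccos(p₁·p₂) ≈ 1.245 rad (71.3°).
Interpolate at f = 0.14 with slerp weights a = sin((1−f)δ)/sin δ ≈ 0.926, b = sin(fδ)/sin δ ≈ 0.183.
p = a·p₁ + b·p₂ ≈ (-0.735, 0.667, 0.122); φ = arcsin(p_z) ≈ 6.99°, λ = atan2(p_y, p_x) ≈ 137.79°.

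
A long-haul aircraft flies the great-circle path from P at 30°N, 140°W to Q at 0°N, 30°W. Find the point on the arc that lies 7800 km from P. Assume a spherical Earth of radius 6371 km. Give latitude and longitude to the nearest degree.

≈ 18°N, 63°W

Write both endpoints as unit vectors p₁, p₂ with components (cos φ cos λ, cos φ sin λ, sin φ).
The central angle between the endpoints is δ = arccos(p₁·p₂) ≈ 1.872 rad (107.2°). The total great-circle distance is δ·R ≈ 1.872 × 6371 ≈ 11923 km, so the target fraction is f = 7800/11923 ≈ 0.654.
Interpolate at f ≈ 0.654 with slerp weights a = sin((1−f)δ)/sin δ ≈ 0.631, b = sin(fδ)/sin δ ≈ 0.985.
p = a·p₁ + b·p₂ ≈ (0.434, -0.844, 0.316); φ = arcsin(p_z) ≈ 18.40°, λ = atan2(p_y, p_x) ≈ -62.78°.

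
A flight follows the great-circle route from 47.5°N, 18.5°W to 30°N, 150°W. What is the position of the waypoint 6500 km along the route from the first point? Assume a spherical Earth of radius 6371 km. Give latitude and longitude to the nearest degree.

≈ 55°N, 121°W

Convert each endpoint to a unit vector on the sphere (x = cos φ cos λ, y = cos φ sin λ, z = sin φ).
The central angle between the endpoints is δ = arccos(p₁·p₂) ≈ 1.590 rad (91.1°). The total great-circle distance is δ·R ≈ 1.590 × 6371 ≈ 10129 km, so the target fraction is f = 6500/10129 ≈ 0.642.
Interpolate at f ≈ 0.642 with slerp weights a = sin((1−f)δ)/sin δ ≈ 0.539, b = sin(fδ)/sin δ ≈ 0.852.
p = a·p₁ + b·p₂ ≈ (-0.294, -0.485, 0.824); φ = arcsin(p_z) ≈ 55.47°, λ = atan2(p_y, p_x) ≈ -121.21°.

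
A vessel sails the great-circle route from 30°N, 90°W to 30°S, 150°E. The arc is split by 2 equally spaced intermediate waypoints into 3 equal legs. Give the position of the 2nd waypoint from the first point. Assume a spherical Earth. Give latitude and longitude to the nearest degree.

≈ 12°S, 168°W

From cos δ = sin φ₁ sin φ₂ + cos φ₁ cos φ₂ cos Δλ, the central angle is δ ≈ 2.246 rad (128.7°).
Interpolate at f = 2/3 with slerp weights a = sin((1−f)δ)/sin δ ≈ 0.872, b = sin(fδ)/sin δ ≈ 1.278.
p = a·p₁ + b·p₂ ≈ (-0.958, -0.202, -0.203); φ = arcsin(p_z) ≈ -11.70°, λ = atan2(p_y, p_x) ≈ -168.10°.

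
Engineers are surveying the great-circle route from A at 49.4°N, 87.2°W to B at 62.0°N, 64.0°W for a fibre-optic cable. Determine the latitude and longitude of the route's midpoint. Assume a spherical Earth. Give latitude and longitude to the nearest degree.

Write both endpoints as unit vectors p₁, p₂ with components (cos φ cos λ, cos φ sin λ, sin φ).
The central angle between the endpoints is δ = arccos(p₁·p₂) ≈ 0.314 rad (18.0°).
Interpolate at f = 1/2 with slerp weights a = sin((1−f)δ)/sin δ ≈ 0.506, b = sin(fδ)/sin δ ≈ 0.506.
p = a·p₁ + b·p₂ ≈ (0.120, -0.543, 0.831); φ = arcsin(p_z) ≈ 56.23°, λ = atan2(p_y, p_x) ≈ -77.50°.

≈ 56°N, 78°W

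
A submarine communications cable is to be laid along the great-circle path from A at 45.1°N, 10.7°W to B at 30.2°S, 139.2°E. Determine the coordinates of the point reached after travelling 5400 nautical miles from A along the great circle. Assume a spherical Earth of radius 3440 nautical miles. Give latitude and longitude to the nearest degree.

≈ 15°N, 95°E

Convert each endpoint to a unit vector on the sphere (x = cos φ cos λ, y = cos φ sin λ, z = sin φ).
The central angle between the endpoints is δ = arccos(p₁·p₂) ≈ 2.655 rad (152.1°). The total great-circle distance is δ·R ≈ 2.655 × 3440 ≈ 9135 nmi, so the target fraction is f = 5400/9135 ≈ 0.591.
Interpolate at f ≈ 0.591 with slerp weights a = sin((1−f)δ)/sin δ ≈ 1.893, b = sin(fδ)/sin δ ≈ 2.140.
p = a·p₁ + b·p₂ ≈ (-0.087, 0.960, 0.264); φ = arcsin(p_z) ≈ 15.33°, λ = atan2(p_y, p_x) ≈ 95.18°.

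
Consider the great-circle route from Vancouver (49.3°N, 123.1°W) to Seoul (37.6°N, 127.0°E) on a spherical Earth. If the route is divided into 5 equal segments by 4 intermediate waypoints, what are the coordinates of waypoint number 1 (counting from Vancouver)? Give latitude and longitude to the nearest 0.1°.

≈ 56.9°N, 144.2°W

Write both endpoints as unit vectors p₁, p₂ with components (cos φ cos λ, cos φ sin λ, sin φ).
The central angle between the endpoints is δ = arccos(p₁·p₂) ≈ 1.280 rad (73.3°).
Interpolate at f = 1/5 with slerp weights a = sin((1−f)δ)/sin δ ≈ 0.892, b = sin(fδ)/sin δ ≈ 0.264.
p = a·p₁ + b·p₂ ≈ (-0.444, -0.320, 0.837); φ = arcsin(p_z) ≈ 56.85°, λ = atan2(p_y, p_x) ≈ -144.21°.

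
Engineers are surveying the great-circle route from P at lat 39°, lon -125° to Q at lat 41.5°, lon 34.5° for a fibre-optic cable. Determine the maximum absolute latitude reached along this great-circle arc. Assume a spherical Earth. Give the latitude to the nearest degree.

The great circle lies in the plane with unit normal n̂ = (p₁ × p₂)/|p₁ × p₂|.
Here n̂_z ≈ +0.206; the vertex latitude is φ_max = arccos|n̂_z| ≈ 78.1°.

≈ 78°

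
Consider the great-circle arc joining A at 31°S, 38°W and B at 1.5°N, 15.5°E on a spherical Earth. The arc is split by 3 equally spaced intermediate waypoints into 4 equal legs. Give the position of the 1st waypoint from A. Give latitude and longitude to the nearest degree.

≈ 24°S, 23°W

Convert each endpoint to a unit vector on the sphere (x = cos φ cos λ, y = cos φ sin λ, z = sin φ).
The central angle between the endpoints is δ = arccos(p₁·p₂) ≈ 1.052 rad (60.3°).
Interpolate at f = 1/4 with slerp weights a = sin((1−f)δ)/sin δ ≈ 0.817, b = sin(fδ)/sin δ ≈ 0.299.
p = a·p₁ + b·p₂ ≈ (0.840, -0.351, -0.413); φ = arcsin(p_z) ≈ -24.39°, λ = atan2(p_y, p_x) ≈ -22.69°.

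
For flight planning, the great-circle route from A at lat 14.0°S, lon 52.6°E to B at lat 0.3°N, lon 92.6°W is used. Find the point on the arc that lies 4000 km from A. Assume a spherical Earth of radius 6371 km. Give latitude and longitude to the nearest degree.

≈ lat 22°S, lon 16°E

The haversine formula gives a central angle δ ≈ 2.495 rad (142.9°) between the endpoints. The total great-circle distance is δ·R ≈ 2.495 × 6371 ≈ 15894 km, so the target fraction is f = 4000/15894 ≈ 0.252.
Interpolate at f ≈ 0.252 with slerp weights a = sin((1−f)δ)/sin δ ≈ 1.587, b = sin(fδ)/sin δ ≈ 0.975.
p = a·p₁ + b·p₂ ≈ (0.891, 0.250, -0.379); φ = arcsin(p_z) ≈ -22.26°, λ = atan2(p_y, p_x) ≈ 15.65°.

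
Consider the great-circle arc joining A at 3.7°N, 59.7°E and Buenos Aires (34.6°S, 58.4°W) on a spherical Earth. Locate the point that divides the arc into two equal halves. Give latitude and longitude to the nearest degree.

≈ 28°S, 10°E

Write both endpoints as unit vectors p₁, p₂ with components (cos φ cos λ, cos φ sin λ, sin φ).
The central angle between the endpoints is δ = arccos(p₁·p₂) ≈ 2.008 rad (115.1°).
Interpolate at f = 1/2 with slerp weights a = sin((1−f)δ)/sin δ ≈ 0.931, b = sin(fδ)/sin δ ≈ 0.931.
p = a·p₁ + b·p₂ ≈ (0.871, 0.149, -0.469); φ = arcsin(p_z) ≈ -27.95°, λ = atan2(p_y, p_x) ≈ 9.74°.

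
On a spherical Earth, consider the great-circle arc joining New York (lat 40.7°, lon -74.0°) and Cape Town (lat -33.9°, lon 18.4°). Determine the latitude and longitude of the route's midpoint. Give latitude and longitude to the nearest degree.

≈ lat 5°, lon -25°

From cos δ = sin φ₁ sin φ₂ + cos φ₁ cos φ₂ cos Δλ, the central angle is δ ≈ 1.971 rad (113.0°).
Interpolate at f = 1/2 with slerp weights a = sin((1−f)δ)/sin δ ≈ 0.905, b = sin(fδ)/sin δ ≈ 0.905.
p = a·p₁ + b·p₂ ≈ (0.902, -0.423, 0.085); φ = arcsin(p_z) ≈ 4.90°, λ = atan2(p_y, p_x) ≈ -25.10°.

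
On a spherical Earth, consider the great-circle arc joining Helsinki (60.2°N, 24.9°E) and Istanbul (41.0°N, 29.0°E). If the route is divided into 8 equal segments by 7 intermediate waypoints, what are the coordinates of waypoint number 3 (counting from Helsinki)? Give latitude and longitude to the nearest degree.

Convert each endpoint to a unit vector on the sphere (x = cos φ cos λ, y = cos φ sin λ, z = sin φ).
The central angle between the endpoints is δ = arccos(p₁·p₂) ≈ 0.338 rad (19.4°).
Interpolate at f = 3/8 with slerp weights a = sin((1−f)δ)/sin δ ≈ 0.632, b = sin(fδ)/sin δ ≈ 0.381.
p = a·p₁ + b·p₂ ≈ (0.537, 0.272, 0.799); φ = arcsin(p_z) ≈ 53.02°, λ = atan2(p_y, p_x) ≈ 26.86°.

≈ 53°N, 27°E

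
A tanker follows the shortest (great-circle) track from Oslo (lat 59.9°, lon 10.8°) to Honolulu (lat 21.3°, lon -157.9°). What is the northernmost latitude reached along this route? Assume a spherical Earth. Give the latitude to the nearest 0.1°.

≈ 84.7°

The great circle lies in the plane with unit normal n̂ = (p₁ × p₂)/|p₁ × p₂|.
Here n̂_z ≈ -0.093; the vertex latitude is φ_max = arccos|n̂_z| ≈ 84.7°.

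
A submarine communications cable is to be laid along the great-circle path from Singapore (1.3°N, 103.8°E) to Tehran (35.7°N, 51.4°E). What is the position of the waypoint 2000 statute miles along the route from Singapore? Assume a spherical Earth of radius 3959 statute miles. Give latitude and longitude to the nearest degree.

Convert each endpoint to a unit vector on the sphere (x = cos φ cos λ, y = cos φ sin λ, z = sin φ).
The central angle between the endpoints is δ = arccos(p₁·p₂) ≈ 1.037 rad (59.4°). The total great-circle distance is δ·R ≈ 1.037 × 3959 ≈ 4106 mi, so the target fraction is f = 2000/4106 ≈ 0.487.
Interpolate at f ≈ 0.487 with slerp weights a = sin((1−f)δ)/sin δ ≈ 0.589, b = sin(fδ)/sin δ ≈ 0.562.
p = a·p₁ + b·p₂ ≈ (0.144, 0.929, 0.341); φ = arcsin(p_z) ≈ 19.96°, λ = atan2(p_y, p_x) ≈ 81.17°.

≈ (20°N, 81°E)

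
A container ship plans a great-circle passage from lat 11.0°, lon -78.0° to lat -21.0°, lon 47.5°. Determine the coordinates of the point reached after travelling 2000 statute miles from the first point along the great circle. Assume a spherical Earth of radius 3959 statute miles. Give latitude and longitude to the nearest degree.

≈ lat 1°, lon -51°

From cos δ = sin φ₁ sin φ₂ + cos φ₁ cos φ₂ cos Δλ, the central angle is δ ≈ 2.215 rad (126.9°). The total great-circle distance is δ·R ≈ 2.215 × 3959 ≈ 8769 mi, so the target fraction is f = 2000/8769 ≈ 0.228.
Interpolate at f ≈ 0.228 with slerp weights a = sin((1−f)δ)/sin δ ≈ 1.239, b = sin(fδ)/sin δ ≈ 0.605.
p = a·p₁ + b·p₂ ≈ (0.635, -0.773, 0.019); φ = arcsin(p_z) ≈ 1.11°, λ = atan2(p_y, p_x) ≈ -50.61°.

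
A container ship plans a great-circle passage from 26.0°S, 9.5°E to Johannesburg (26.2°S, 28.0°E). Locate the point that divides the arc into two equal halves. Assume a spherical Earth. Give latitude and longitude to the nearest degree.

≈ 26°S, 19°E

Convert each endpoint to a unit vector on the sphere (x = cos φ cos λ, y = cos φ sin λ, z = sin φ).
The central angle between the endpoints is δ = arccos(p₁·p₂) ≈ 0.290 rad (16.6°).
Interpolate at f = 1/2 with slerp weights a = sin((1−f)δ)/sin δ ≈ 0.505, b = sin(fδ)/sin δ ≈ 0.505.
p = a·p₁ + b·p₂ ≈ (0.848, 0.288, -0.445); φ = arcsin(p_z) ≈ -26.40°, λ = atan2(p_y, p_x) ≈ 18.74°.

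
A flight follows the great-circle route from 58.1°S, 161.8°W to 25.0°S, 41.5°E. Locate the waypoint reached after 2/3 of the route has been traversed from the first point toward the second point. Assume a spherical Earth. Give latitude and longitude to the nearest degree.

≈ 55°S, 53°E

Convert each endpoint to a unit vector on the sphere (x = cos φ cos λ, y = cos φ sin λ, z = sin φ).
The central angle between the endpoints is δ = arccos(p₁·p₂) ≈ 1.652 rad (94.7°).
Interpolate at f = 2/3 with slerp weights a = sin((1−f)δ)/sin δ ≈ 0.525, b = sin(fδ)/sin δ ≈ 0.895.
p = a·p₁ + b·p₂ ≈ (0.344, 0.451, -0.824); φ = arcsin(p_z) ≈ -55.47°, λ = atan2(p_y, p_x) ≈ 52.66°.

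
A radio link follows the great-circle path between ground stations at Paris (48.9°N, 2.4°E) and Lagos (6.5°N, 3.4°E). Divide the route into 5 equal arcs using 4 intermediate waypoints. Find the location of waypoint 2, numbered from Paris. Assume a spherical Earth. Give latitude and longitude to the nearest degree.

Convert each endpoint to a unit vector on the sphere (x = cos φ cos λ, y = cos φ sin λ, z = sin φ).
The central angle between the endpoints is δ = arccos(p₁·p₂) ≈ 0.740 rad (42.4°).
Interpolate at f = 2/5 with slerp weights a = sin((1−f)δ)/sin δ ≈ 0.637, b = sin(fδ)/sin δ ≈ 0.433.
p = a·p₁ + b·p₂ ≈ (0.848, 0.043, 0.529); φ = arcsin(p_z) ≈ 31.94°, λ = atan2(p_y, p_x) ≈ 2.91°.

≈ 32°N, 3°E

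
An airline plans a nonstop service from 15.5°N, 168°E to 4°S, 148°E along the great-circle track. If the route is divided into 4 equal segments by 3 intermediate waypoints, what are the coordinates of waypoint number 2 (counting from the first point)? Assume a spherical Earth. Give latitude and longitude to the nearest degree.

Convert each endpoint to a unit vector on the sphere (x = cos φ cos λ, y = cos φ sin λ, z = sin φ).
The central angle between the endpoints is δ = arccos(p₁·p₂) ≈ 0.485 rad (27.8°).
Interpolate at f = 2/4 with slerp weights a = sin((1−f)δ)/sin δ ≈ 0.515, b = sin(fδ)/sin δ ≈ 0.515.
p = a·p₁ + b·p₂ ≈ (-0.921, 0.375, 0.102); φ = arcsin(p_z) ≈ 5.84°, λ = atan2(p_y, p_x) ≈ 157.83°.

≈ 6°N, 158°E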